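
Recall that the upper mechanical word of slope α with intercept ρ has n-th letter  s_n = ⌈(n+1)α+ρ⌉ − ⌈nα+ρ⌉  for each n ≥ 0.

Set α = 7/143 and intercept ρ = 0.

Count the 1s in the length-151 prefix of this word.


#1s = Σ_{n=0}^{150} s_n = Σ_{n=0}^{150} (⌈(n+1)α+ρ⌉ − ⌈nα+ρ⌉)
the sum telescopes: every ⌈nα+ρ⌉ with 0 < n < 151 appears once with + and once with −, leaving ⌈151α+ρ⌉ − ⌈0·α+ρ⌉
151α + ρ = (151·7) / 143 = 1057/143
ρ = 0/143
⌈1057/143⌉ = 8,  ⌈0/143⌉ = 0
#1s = 8 − 0 = 8

8


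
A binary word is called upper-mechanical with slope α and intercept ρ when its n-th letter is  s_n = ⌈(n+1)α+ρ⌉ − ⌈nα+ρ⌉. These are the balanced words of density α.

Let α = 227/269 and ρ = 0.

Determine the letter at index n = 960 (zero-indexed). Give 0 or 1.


0

(n+1)α + ρ = (961·227) / 269 = 218147/269
nα + ρ     = (960·227) / 269 = 217920/269
⌈218147/269⌉ = 811,  ⌈217920/269⌉ = 811
s_{960} = 811 − 811 = 0


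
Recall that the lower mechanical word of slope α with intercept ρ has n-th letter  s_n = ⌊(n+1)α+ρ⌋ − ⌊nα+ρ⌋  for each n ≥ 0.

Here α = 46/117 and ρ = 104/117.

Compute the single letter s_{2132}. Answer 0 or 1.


0

(n+1)α + ρ = (2133·46 + 104) / 117 = 98222/117
nα + ρ     = (2132·46 + 104) / 117 = 98176/117
⌊98222/117⌋ = 839,  ⌊98176/117⌋ = 839
s_{2132} = 839 − 839 = 0


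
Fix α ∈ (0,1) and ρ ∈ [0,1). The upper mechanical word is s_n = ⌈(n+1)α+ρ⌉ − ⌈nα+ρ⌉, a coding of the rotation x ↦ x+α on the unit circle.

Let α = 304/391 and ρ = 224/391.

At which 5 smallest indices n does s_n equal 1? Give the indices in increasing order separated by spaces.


0 1 3 4 5

n=0: ⌈528/391⌉−⌈224/391⌉ = 2−1 = 1  ← one
n=1: ⌈832/391⌉−⌈528/391⌉ = 3−2 = 1  ← one
n=2: ⌈1136/391⌉−⌈832/391⌉ = 3−3 = 0
n=3: ⌈1440/391⌉−⌈1136/391⌉ = 4−3 = 1  ← one
n=4: ⌈1744/391⌉−⌈1440/391⌉ = 5−4 = 1  ← one
n=5: ⌈2048/391⌉−⌈1744/391⌉ = 6−5 = 1  ← one
positions of the first 5 ones: 0 1 3 4 5


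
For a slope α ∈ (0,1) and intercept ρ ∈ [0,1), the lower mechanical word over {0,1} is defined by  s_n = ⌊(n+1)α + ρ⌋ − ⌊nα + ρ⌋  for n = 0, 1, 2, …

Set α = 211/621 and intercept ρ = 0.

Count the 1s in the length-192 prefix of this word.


65

#1s = Σ_{n=0}^{191} s_n = Σ_{n=0}^{191} (⌊(n+1)α+ρ⌋ − ⌊nα+ρ⌋)
the sum telescopes: every ⌊nα+ρ⌋ with 0 < n < 192 appears once with + and once with −, leaving ⌊192α+ρ⌋ − ⌊0·α+ρ⌋
192α + ρ = (192·211) / 621 = 40512/621
ρ = 0/621
⌊40512/621⌋ = 65,  ⌊0/621⌋ = 0
#1s = 65 − 0 = 65


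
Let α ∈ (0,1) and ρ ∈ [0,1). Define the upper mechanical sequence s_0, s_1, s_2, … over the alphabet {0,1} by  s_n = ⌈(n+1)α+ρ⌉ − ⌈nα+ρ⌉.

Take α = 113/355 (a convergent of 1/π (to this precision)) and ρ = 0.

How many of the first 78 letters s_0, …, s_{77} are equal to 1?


#1s = Σ_{n=0}^{77} s_n = Σ_{n=0}^{77} (⌈(n+1)α+ρ⌉ − ⌈nα+ρ⌉)
the sum telescopes: every ⌈nα+ρ⌉ with 0 < n < 78 appears once with + and once with −, leaving ⌈78α+ρ⌉ − ⌈0·α+ρ⌉
78α + ρ = (78·113) / 355 = 8814/355
ρ = 0/355
⌈8814/355⌉ = 25,  ⌈0/355⌉ = 0
#1s = 25 − 0 = 25

25


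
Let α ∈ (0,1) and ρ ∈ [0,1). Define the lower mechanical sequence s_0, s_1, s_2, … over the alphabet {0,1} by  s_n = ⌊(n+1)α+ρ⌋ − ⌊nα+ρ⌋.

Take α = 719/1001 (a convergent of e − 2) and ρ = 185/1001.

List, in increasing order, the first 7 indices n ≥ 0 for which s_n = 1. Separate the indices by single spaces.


1 2 3 5 6 8 9

n=0: ⌊904/1001⌋−⌊185/1001⌋ = 0−0 = 0
n=1: ⌊1623/1001⌋−⌊904/1001⌋ = 1−0 = 1  ← one
n=2: ⌊2342/1001⌋−⌊1623/1001⌋ = 2−1 = 1  ← one
n=3: ⌊3061/1001⌋−⌊2342/1001⌋ = 3−2 = 1  ← one
n=4: ⌊3780/1001⌋−⌊3061/1001⌋ = 3−3 = 0
n=5: ⌊4499/1001⌋−⌊3780/1001⌋ = 4−3 = 1  ← one
n=6: ⌊5218/1001⌋−⌊4499/1001⌋ = 5−4 = 1  ← one
n=7: ⌊5937/1001⌋−⌊5218/1001⌋ = 5−5 = 0
n=8: ⌊6656/1001⌋−⌊5937/1001⌋ = 6−5 = 1  ← one
n=9: ⌊7375/1001⌋−⌊6656/1001⌋ = 7−6 = 1  ← one
positions of the first 7 ones: 1 2 3 5 6 8 9


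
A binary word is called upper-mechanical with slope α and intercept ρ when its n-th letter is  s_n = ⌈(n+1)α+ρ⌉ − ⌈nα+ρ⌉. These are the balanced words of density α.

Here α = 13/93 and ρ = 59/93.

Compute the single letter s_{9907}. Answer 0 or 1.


0

(n+1)α + ρ = (9908·13 + 59) / 93 = 128863/93
nα + ρ     = (9907·13 + 59) / 93 = 128850/93
⌈128863/93⌉ = 1386,  ⌈128850/93⌉ = 1386
s_{9907} = 1386 − 1386 = 0


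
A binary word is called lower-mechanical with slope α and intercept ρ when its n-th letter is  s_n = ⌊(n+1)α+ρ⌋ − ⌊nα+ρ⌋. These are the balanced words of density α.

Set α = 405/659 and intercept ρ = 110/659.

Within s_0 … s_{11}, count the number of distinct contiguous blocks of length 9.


4

t_n = ⌊(n·405+110)/659⌋ for n = 0 … 12:
  n=0…9: ⌊110/659⌋=0 ⌊515/659⌋=0 ⌊920/659⌋=1 ⌊1325/659⌋=2 ⌊1730/659⌋=2 ⌊2135/659⌋=3 ⌊2540/659⌋=3 ⌊2945/659⌋=4 ⌊3350/659⌋=5 ⌊3755/659⌋=5
  n=10…12: ⌊4160/659⌋=6 ⌊4565/659⌋=6 ⌊4970/659⌋=7
s_n = t_(n+1) − t_n for n = 0 … 11 gives
prefix = 011010110101
slide a length-9 window over [0..8] … [3..11] (4 windows); first occurrence of each distinct factor:
  [  0..  8] 011010110
  [  1..  9] 110101101
  [  2.. 10] 101011010
  [  3.. 11] 010110101
distinct factors: {010110101, 011010110, 101011010, 110101101}
count = 4  (Sturmian bound for length 9 is 10)


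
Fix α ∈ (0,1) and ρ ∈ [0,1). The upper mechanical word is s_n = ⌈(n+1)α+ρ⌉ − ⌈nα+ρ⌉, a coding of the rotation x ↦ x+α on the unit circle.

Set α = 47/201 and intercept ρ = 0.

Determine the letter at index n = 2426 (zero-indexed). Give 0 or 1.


(n+1)α + ρ = (2427·47) / 201 = 114069/201
nα + ρ     = (2426·47) / 201 = 114022/201
⌈114069/201⌉ = 568,  ⌈114022/201⌉ = 568
s_{2426} = 568 − 568 = 0

0


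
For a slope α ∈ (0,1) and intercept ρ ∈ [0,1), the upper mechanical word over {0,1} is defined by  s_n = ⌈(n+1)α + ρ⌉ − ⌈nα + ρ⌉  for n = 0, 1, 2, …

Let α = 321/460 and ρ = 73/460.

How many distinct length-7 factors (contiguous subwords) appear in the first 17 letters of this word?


t_n = ⌈(n·321+73)/460⌉ for n = 0 … 17:
  n=0…9: ⌈73/460⌉=1 ⌈394/460⌉=1 ⌈715/460⌉=2 ⌈1036/460⌉=3 ⌈1357/460⌉=3 ⌈1678/460⌉=4 ⌈1999/460⌉=5 ⌈2320/460⌉=6 ⌈2641/460⌉=6 ⌈2962/460⌉=7
  n=10…17: ⌈3283/460⌉=8 ⌈3604/460⌉=8 ⌈3925/460⌉=9 ⌈4246/460⌉=10 ⌈4567/460⌉=10 ⌈4888/460⌉=11 ⌈5209/460⌉=12 ⌈5530/460⌉=13
s_n = t_(n+1) − t_n for n = 0 … 16 gives
prefix = 01101110110110111
slide a length-7 window over [0..6] … [10..16] (11 windows); first occurrence of each distinct factor:
  [  0..  6] 0110111
  [  1..  7] 1101110
  [  2..  8] 1011101
  [  3..  9] 0111011
  [  4.. 10] 1110110
  [  5.. 11] 1101101
  [  6.. 12] 1011011
  [  7.. 13] 0110110
  (the other 3 windows repeat one of these)
distinct factors: {0110110, 0110111, 0111011, 1011011, 1011101, 1101101, 1101110, 1110110}
count = 8  (Sturmian bound for length 7 is 8)

8


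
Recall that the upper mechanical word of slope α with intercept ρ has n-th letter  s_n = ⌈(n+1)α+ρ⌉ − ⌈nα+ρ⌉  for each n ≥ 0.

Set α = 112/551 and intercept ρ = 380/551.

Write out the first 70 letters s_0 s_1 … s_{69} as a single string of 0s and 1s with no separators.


0100001000010000100001000010000100010000100001000010000100001000010000

n=0: ⌈(1·112+380)/551⌉ − ⌈(0·112+380)/551⌉ = ⌈492/551⌉ − ⌈380/551⌉ = 1 − 1 = 0
n=1: ⌈(2·112+380)/551⌉ − ⌈(1·112+380)/551⌉ = ⌈604/551⌉ − ⌈492/551⌉ = 2 − 1 = 1
n=2: ⌈(3·112+380)/551⌉ − ⌈(2·112+380)/551⌉ = ⌈716/551⌉ − ⌈604/551⌉ = 2 − 2 = 0
n=3: ⌈(4·112+380)/551⌉ − ⌈(3·112+380)/551⌉ = ⌈828/551⌉ − ⌈716/551⌉ = 2 − 2 = 0
n=4: ⌈(5·112+380)/551⌉ − ⌈(4·112+380)/551⌉ = ⌈940/551⌉ − ⌈828/551⌉ = 2 − 2 = 0
n=5: ⌈(6·112+380)/551⌉ − ⌈(5·112+380)/551⌉ = ⌈1052/551⌉ − ⌈940/551⌉ = 2 − 2 = 0
n=6: ⌈(7·112+380)/551⌉ − ⌈(6·112+380)/551⌉ = ⌈1164/551⌉ − ⌈1052/551⌉ = 3 − 2 = 1
n=7: ⌈(8·112+380)/551⌉ − ⌈(7·112+380)/551⌉ = ⌈1276/551⌉ − ⌈1164/551⌉ = 3 − 3 = 0
n=8: ⌈(9·112+380)/551⌉ − ⌈(8·112+380)/551⌉ = ⌈1388/551⌉ − ⌈1276/551⌉ = 3 − 3 = 0
n=9: ⌈(10·112+380)/551⌉ − ⌈(9·112+380)/551⌉ = ⌈1500/551⌉ − ⌈1388/551⌉ = 3 − 3 = 0
n=10: ⌈(11·112+380)/551⌉ − ⌈(10·112+380)/551⌉ = ⌈1612/551⌉ − ⌈1500/551⌉ = 3 − 3 = 0
n=11: ⌈(12·112+380)/551⌉ − ⌈(11·112+380)/551⌉ = ⌈1724/551⌉ − ⌈1612/551⌉ = 4 − 3 = 1
n=12: ⌈(13·112+380)/551⌉ − ⌈(12·112+380)/551⌉ = ⌈1836/551⌉ − ⌈1724/551⌉ = 4 − 4 = 0
n=13: ⌈(14·112+380)/551⌉ − ⌈(13·112+380)/551⌉ = ⌈1948/551⌉ − ⌈1836/551⌉ = 4 − 4 = 0
n=14: ⌈(15·112+380)/551⌉ − ⌈(14·112+380)/551⌉ = ⌈2060/551⌉ − ⌈1948/551⌉ = 4 − 4 = 0
n=15: ⌈(16·112+380)/551⌉ − ⌈(15·112+380)/551⌉ = ⌈2172/551⌉ − ⌈2060/551⌉ = 4 − 4 = 0
n=16: ⌈(17·112+380)/551⌉ − ⌈(16·112+380)/551⌉ = ⌈2284/551⌉ − ⌈2172/551⌉ = 5 − 4 = 1
n=17: ⌈(18·112+380)/551⌉ − ⌈(17·112+380)/551⌉ = ⌈2396/551⌉ − ⌈2284/551⌉ = 5 − 5 = 0
n=18: ⌈(19·112+380)/551⌉ − ⌈(18·112+380)/551⌉ = ⌈2508/551⌉ − ⌈2396/551⌉ = 5 − 5 = 0
n=19: ⌈(20·112+380)/551⌉ − ⌈(19·112+380)/551⌉ = ⌈2620/551⌉ − ⌈2508/551⌉ = 5 − 5 = 0
n=20: ⌈(21·112+380)/551⌉ − ⌈(20·112+380)/551⌉ = ⌈2732/551⌉ − ⌈2620/551⌉ = 5 − 5 = 0
n=21: ⌈(22·112+380)/551⌉ − ⌈(21·112+380)/551⌉ = ⌈2844/551⌉ − ⌈2732/551⌉ = 6 − 5 = 1
n=22: ⌈(23·112+380)/551⌉ − ⌈(22·112+380)/551⌉ = ⌈2956/551⌉ − ⌈2844/551⌉ = 6 − 6 = 0
n=23: ⌈(24·112+380)/551⌉ − ⌈(23·112+380)/551⌉ = ⌈3068/551⌉ − ⌈2956/551⌉ = 6 − 6 = 0
n=24: ⌈(25·112+380)/551⌉ − ⌈(24·112+380)/551⌉ = ⌈3180/551⌉ − ⌈3068/551⌉ = 6 − 6 = 0
n=25: ⌈(26·112+380)/551⌉ − ⌈(25·112+380)/551⌉ = ⌈3292/551⌉ − ⌈3180/551⌉ = 6 − 6 = 0
n=26: ⌈(27·112+380)/551⌉ − ⌈(26·112+380)/551⌉ = ⌈3404/551⌉ − ⌈3292/551⌉ = 7 − 6 = 1
n=27: ⌈(28·112+380)/551⌉ − ⌈(27·112+380)/551⌉ = ⌈3516/551⌉ − ⌈3404/551⌉ = 7 − 7 = 0
n=28: ⌈(29·112+380)/551⌉ − ⌈(28·112+380)/551⌉ = ⌈3628/551⌉ − ⌈3516/551⌉ = 7 − 7 = 0
n=29: ⌈(30·112+380)/551⌉ − ⌈(29·112+380)/551⌉ = ⌈3740/551⌉ − ⌈3628/551⌉ = 7 − 7 = 0
n=30: ⌈(31·112+380)/551⌉ − ⌈(30·112+380)/551⌉ = ⌈3852/551⌉ − ⌈3740/551⌉ = 7 − 7 = 0
n=31: ⌈(32·112+380)/551⌉ − ⌈(31·112+380)/551⌉ = ⌈3964/551⌉ − ⌈3852/551⌉ = 8 − 7 = 1
n=32: ⌈(33·112+380)/551⌉ − ⌈(32·112+380)/551⌉ = ⌈4076/551⌉ − ⌈3964/551⌉ = 8 − 8 = 0
n=33: ⌈(34·112+380)/551⌉ − ⌈(33·112+380)/551⌉ = ⌈4188/551⌉ − ⌈4076/551⌉ = 8 − 8 = 0
n=34: ⌈(35·112+380)/551⌉ − ⌈(34·112+380)/551⌉ = ⌈4300/551⌉ − ⌈4188/551⌉ = 8 − 8 = 0
n=35: ⌈(36·112+380)/551⌉ − ⌈(35·112+380)/551⌉ = ⌈4412/551⌉ − ⌈4300/551⌉ = 9 − 8 = 1
n=36: ⌈(37·112+380)/551⌉ − ⌈(36·112+380)/551⌉ = ⌈4524/551⌉ − ⌈4412/551⌉ = 9 − 9 = 0
n=37: ⌈(38·112+380)/551⌉ − ⌈(37·112+380)/551⌉ = ⌈4636/551⌉ − ⌈4524/551⌉ = 9 − 9 = 0
n=38: ⌈(39·112+380)/551⌉ − ⌈(38·112+380)/551⌉ = ⌈4748/551⌉ − ⌈4636/551⌉ = 9 − 9 = 0
n=39: ⌈(40·112+380)/551⌉ − ⌈(39·112+380)/551⌉ = ⌈4860/551⌉ − ⌈4748/551⌉ = 9 − 9 = 0
n=40: ⌈(41·112+380)/551⌉ − ⌈(40·112+380)/551⌉ = ⌈4972/551⌉ − ⌈4860/551⌉ = 10 − 9 = 1
n=41: ⌈(42·112+380)/551⌉ − ⌈(41·112+380)/551⌉ = ⌈5084/551⌉ − ⌈4972/551⌉ = 10 − 10 = 0
n=42: ⌈(43·112+380)/551⌉ − ⌈(42·112+380)/551⌉ = ⌈5196/551⌉ − ⌈5084/551⌉ = 10 − 10 = 0
n=43: ⌈(44·112+380)/551⌉ − ⌈(43·112+380)/551⌉ = ⌈5308/551⌉ − ⌈5196/551⌉ = 10 − 10 = 0
n=44: ⌈(45·112+380)/551⌉ − ⌈(44·112+380)/551⌉ = ⌈5420/551⌉ − ⌈5308/551⌉ = 10 − 10 = 0
n=45: ⌈(46·112+380)/551⌉ − ⌈(45·112+380)/551⌉ = ⌈5532/551⌉ − ⌈5420/551⌉ = 11 − 10 = 1
n=46: ⌈(47·112+380)/551⌉ − ⌈(46·112+380)/551⌉ = ⌈5644/551⌉ − ⌈5532/551⌉ = 11 − 11 = 0
n=47: ⌈(48·112+380)/551⌉ − ⌈(47·112+380)/551⌉ = ⌈5756/551⌉ − ⌈5644/551⌉ = 11 − 11 = 0
n=48: ⌈(49·112+380)/551⌉ − ⌈(48·112+380)/551⌉ = ⌈5868/551⌉ − ⌈5756/551⌉ = 11 − 11 = 0
n=49: ⌈(50·112+380)/551⌉ − ⌈(49·112+380)/551⌉ = ⌈5980/551⌉ − ⌈5868/551⌉ = 11 − 11 = 0
n=50: ⌈(51·112+380)/551⌉ − ⌈(50·112+380)/551⌉ = ⌈6092/551⌉ − ⌈5980/551⌉ = 12 − 11 = 1
n=51: ⌈(52·112+380)/551⌉ − ⌈(51·112+380)/551⌉ = ⌈6204/551⌉ − ⌈6092/551⌉ = 12 − 12 = 0
n=52: ⌈(53·112+380)/551⌉ − ⌈(52·112+380)/551⌉ = ⌈6316/551⌉ − ⌈6204/551⌉ = 12 − 12 = 0
n=53: ⌈(54·112+380)/551⌉ − ⌈(53·112+380)/551⌉ = ⌈6428/551⌉ − ⌈6316/551⌉ = 12 − 12 = 0
n=54: ⌈(55·112+380)/551⌉ − ⌈(54·112+380)/551⌉ = ⌈6540/551⌉ − ⌈6428/551⌉ = 12 − 12 = 0
n=55: ⌈(56·112+380)/551⌉ − ⌈(55·112+380)/551⌉ = ⌈6652/551⌉ − ⌈6540/551⌉ = 13 − 12 = 1
n=56: ⌈(57·112+380)/551⌉ − ⌈(56·112+380)/551⌉ = ⌈6764/551⌉ − ⌈6652/551⌉ = 13 − 13 = 0
n=57: ⌈(58·112+380)/551⌉ − ⌈(57·112+380)/551⌉ = ⌈6876/551⌉ − ⌈6764/551⌉ = 13 − 13 = 0
n=58: ⌈(59·112+380)/551⌉ − ⌈(58·112+380)/551⌉ = ⌈6988/551⌉ − ⌈6876/551⌉ = 13 − 13 = 0
n=59: ⌈(60·112+380)/551⌉ − ⌈(59·112+380)/551⌉ = ⌈7100/551⌉ − ⌈6988/551⌉ = 13 − 13 = 0
n=60: ⌈(61·112+380)/551⌉ − ⌈(60·112+380)/551⌉ = ⌈7212/551⌉ − ⌈7100/551⌉ = 14 − 13 = 1
n=61: ⌈(62·112+380)/551⌉ − ⌈(61·112+380)/551⌉ = ⌈7324/551⌉ − ⌈7212/551⌉ = 14 − 14 = 0
n=62: ⌈(63·112+380)/551⌉ − ⌈(62·112+380)/551⌉ = ⌈7436/551⌉ − ⌈7324/551⌉ = 14 − 14 = 0
n=63: ⌈(64·112+380)/551⌉ − ⌈(63·112+380)/551⌉ = ⌈7548/551⌉ − ⌈7436/551⌉ = 14 − 14 = 0
n=64: ⌈(65·112+380)/551⌉ − ⌈(64·112+380)/551⌉ = ⌈7660/551⌉ − ⌈7548/551⌉ = 14 − 14 = 0
n=65: ⌈(66·112+380)/551⌉ − ⌈(65·112+380)/551⌉ = ⌈7772/551⌉ − ⌈7660/551⌉ = 15 − 14 = 1
n=66: ⌈(67·112+380)/551⌉ − ⌈(66·112+380)/551⌉ = ⌈7884/551⌉ − ⌈7772/551⌉ = 15 − 15 = 0
n=67: ⌈(68·112+380)/551⌉ − ⌈(67·112+380)/551⌉ = ⌈7996/551⌉ − ⌈7884/551⌉ = 15 − 15 = 0
n=68: ⌈(69·112+380)/551⌉ − ⌈(68·112+380)/551⌉ = ⌈8108/551⌉ − ⌈7996/551⌉ = 15 − 15 = 0
n=69: ⌈(70·112+380)/551⌉ − ⌈(69·112+380)/551⌉ = ⌈8220/551⌉ − ⌈8108/551⌉ = 15 − 15 = 0


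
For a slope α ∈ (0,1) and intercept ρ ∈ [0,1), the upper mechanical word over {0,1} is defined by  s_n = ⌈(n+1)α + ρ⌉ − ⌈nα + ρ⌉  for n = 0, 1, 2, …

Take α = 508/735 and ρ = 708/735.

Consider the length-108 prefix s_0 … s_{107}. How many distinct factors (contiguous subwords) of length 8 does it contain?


9

t_n = ⌈(n·508+708)/735⌉ for n = 0 … 108:
  n=0…9: ⌈708/735⌉=1 ⌈1216/735⌉=2 ⌈1724/735⌉=3 ⌈2232/735⌉=4 ⌈2740/735⌉=4 ⌈3248/735⌉=5 ⌈3756/735⌉=6 ⌈4264/735⌉=6 ⌈4772/735⌉=7 ⌈5280/735⌉=8
  n=10…19: ⌈5788/735⌉=8 ⌈6296/735⌉=9 ⌈6804/735⌉=10 ⌈7312/735⌉=10 ⌈7820/735⌉=11 ⌈8328/735⌉=12 ⌈8836/735⌉=13 ⌈9344/735⌉=13 ⌈9852/735⌉=14 ⌈10360/735⌉=15
  n=20…29: ⌈10868/735⌉=15 ⌈11376/735⌉=16 ⌈11884/735⌉=17 ⌈12392/735⌉=17 ⌈12900/735⌉=18 ⌈13408/735⌉=19 ⌈13916/735⌉=19 ⌈14424/735⌉=20 ⌈14932/735⌉=21 ⌈15440/735⌉=22
  n=30…39: ⌈15948/735⌉=22 ⌈16456/735⌉=23 ⌈16964/735⌉=24 ⌈17472/735⌉=24 ⌈17980/735⌉=25 ⌈18488/735⌉=26 ⌈18996/735⌉=26 ⌈19504/735⌉=27 ⌈20012/735⌉=28 ⌈20520/735⌉=28
  n=40…49: ⌈21028/735⌉=29 ⌈21536/735⌉=30 ⌈22044/735⌉=30 ⌈22552/735⌉=31 ⌈23060/735⌉=32 ⌈23568/735⌉=33 ⌈24076/735⌉=33 ⌈24584/735⌉=34 ⌈25092/735⌉=35 ⌈25600/735⌉=35
  n=50…59: ⌈26108/735⌉=36 ⌈26616/735⌉=37 ⌈27124/735⌉=37 ⌈27632/735⌉=38 ⌈28140/735⌉=39 ⌈28648/735⌉=39 ⌈29156/735⌉=40 ⌈29664/735⌉=41 ⌈30172/735⌉=42 ⌈30680/735⌉=42
  n=60…69: ⌈31188/735⌉=43 ⌈31696/735⌉=44 ⌈32204/735⌉=44 ⌈32712/735⌉=45 ⌈33220/735⌉=46 ⌈33728/735⌉=46 ⌈34236/735⌉=47 ⌈34744/735⌉=48 ⌈35252/735⌉=48 ⌈35760/735⌉=49
  n=70…79: ⌈36268/735⌉=50 ⌈36776/735⌉=51 ⌈37284/735⌉=51 ⌈37792/735⌉=52 ⌈38300/735⌉=53 ⌈38808/735⌉=53 ⌈39316/735⌉=54 ⌈39824/735⌉=55 ⌈40332/735⌉=55 ⌈40840/735⌉=56
  n=80…89: ⌈41348/735⌉=57 ⌈41856/735⌉=57 ⌈42364/735⌉=58 ⌈42872/735⌉=59 ⌈43380/735⌉=60 ⌈43888/735⌉=60 ⌈44396/735⌉=61 ⌈44904/735⌉=62 ⌈45412/735⌉=62 ⌈45920/735⌉=63
  n=90…99: ⌈46428/735⌉=64 ⌈46936/735⌉=64 ⌈47444/735⌉=65 ⌈47952/735⌉=66 ⌈48460/735⌉=66 ⌈48968/735⌉=67 ⌈49476/735⌉=68 ⌈49984/735⌉=69 ⌈50492/735⌉=69 ⌈51000/735⌉=70
  n=100…108: ⌈51508/735⌉=71 ⌈52016/735⌉=71 ⌈52524/735⌉=72 ⌈53032/735⌉=73 ⌈53540/735⌉=73 ⌈54048/735⌉=74 ⌈54556/735⌉=75 ⌈55064/735⌉=75 ⌈55572/735⌉=76
s_n = t_(n+1) − t_n for n = 0 … 107 gives
prefix = 111011011011011101101101101110110110110110111011011011011101101101101110110110110111011011011011101101101101
slide a length-8 window over [0..7] … [100..107] (101 windows); first occurrence of each distinct factor:
  [  0..  7] 11101101
  [  1..  8] 11011011
  [  2..  9] 10110110
  [  3.. 10] 01101101
  [  8.. 15] 10110111
  [  9.. 16] 01101110
  [ 10.. 17] 11011101
  [ 11.. 18] 10111011
  [ 12.. 19] 01110110
  (the other 92 windows repeat one of these)
distinct factors: {01101101, 01101110, 01110110, 10110110, 10110111, 10111011, 11011011, 11011101, 11101101}
count = 9  (Sturmian bound for length 8 is 9)


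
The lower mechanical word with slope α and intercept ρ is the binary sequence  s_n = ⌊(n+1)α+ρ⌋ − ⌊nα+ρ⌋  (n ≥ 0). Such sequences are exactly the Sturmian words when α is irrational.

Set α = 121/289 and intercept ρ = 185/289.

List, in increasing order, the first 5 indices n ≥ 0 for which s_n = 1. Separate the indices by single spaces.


0 3 5 8 10

n=0: ⌊306/289⌋−⌊185/289⌋ = 1−0 = 1  ← one
n=1: ⌊427/289⌋−⌊306/289⌋ = 1−1 = 0
n=2: ⌊548/289⌋−⌊427/289⌋ = 1−1 = 0
n=3: ⌊669/289⌋−⌊548/289⌋ = 2−1 = 1  ← one
n=4: ⌊790/289⌋−⌊669/289⌋ = 2−2 = 0
n=5: ⌊911/289⌋−⌊790/289⌋ = 3−2 = 1  ← one
n=6: ⌊1032/289⌋−⌊911/289⌋ = 3−3 = 0
n=7: ⌊1153/289⌋−⌊1032/289⌋ = 3−3 = 0
n=8: ⌊1274/289⌋−⌊1153/289⌋ = 4−3 = 1  ← one
n=9: ⌊1395/289⌋−⌊1274/289⌋ = 4−4 = 0
n=10: ⌊1516/289⌋−⌊1395/289⌋ = 5−4 = 1  ← one
positions of the first 5 ones: 0 3 5 8 10


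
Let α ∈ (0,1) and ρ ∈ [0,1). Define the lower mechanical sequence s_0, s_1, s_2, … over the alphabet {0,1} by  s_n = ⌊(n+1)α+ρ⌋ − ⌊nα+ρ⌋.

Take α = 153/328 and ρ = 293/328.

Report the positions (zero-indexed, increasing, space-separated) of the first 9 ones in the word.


n=0: ⌊446/328⌋−⌊293/328⌋ = 1−0 = 1  ← one
n=1: ⌊599/328⌋−⌊446/328⌋ = 1−1 = 0
n=2: ⌊752/328⌋−⌊599/328⌋ = 2−1 = 1  ← one
n=3: ⌊905/328⌋−⌊752/328⌋ = 2−2 = 0
n=4: ⌊1058/328⌋−⌊905/328⌋ = 3−2 = 1  ← one
n=5: ⌊1211/328⌋−⌊1058/328⌋ = 3−3 = 0
n=6: ⌊1364/328⌋−⌊1211/328⌋ = 4−3 = 1  ← one
n=7: ⌊1517/328⌋−⌊1364/328⌋ = 4−4 = 0
n=8: ⌊1670/328⌋−⌊1517/328⌋ = 5−4 = 1  ← one
n=9: ⌊1823/328⌋−⌊1670/328⌋ = 5−5 = 0
n=10: ⌊1976/328⌋−⌊1823/328⌋ = 6−5 = 1  ← one
n=11: ⌊2129/328⌋−⌊1976/328⌋ = 6−6 = 0
n=12: ⌊2282/328⌋−⌊2129/328⌋ = 6−6 = 0
n=13: ⌊2435/328⌋−⌊2282/328⌋ = 7−6 = 1  ← one
n=14: ⌊2588/328⌋−⌊2435/328⌋ = 7−7 = 0
n=15: ⌊2741/328⌋−⌊2588/328⌋ = 8−7 = 1  ← one
n=16: ⌊2894/328⌋−⌊2741/328⌋ = 8−8 = 0
n=17: ⌊3047/328⌋−⌊2894/328⌋ = 9−8 = 1  ← one
positions of the first 9 ones: 0 2 4 6 8 10 13 15 17

0 2 4 6 8 10 13 15 17


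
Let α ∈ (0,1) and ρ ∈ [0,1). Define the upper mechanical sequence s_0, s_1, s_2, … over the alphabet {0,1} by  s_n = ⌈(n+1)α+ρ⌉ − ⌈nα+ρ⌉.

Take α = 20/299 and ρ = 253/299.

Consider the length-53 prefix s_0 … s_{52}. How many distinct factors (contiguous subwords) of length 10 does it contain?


t_n = ⌈(n·20+253)/299⌉ for n = 0 … 53:
  n=0…9: ⌈253/299⌉=1 ⌈273/299⌉=1 ⌈293/299⌉=1 ⌈313/299⌉=2 ⌈333/299⌉=2 ⌈353/299⌉=2 ⌈373/299⌉=2 ⌈393/299⌉=2 ⌈413/299⌉=2 ⌈433/299⌉=2
  n=10…19: ⌈453/299⌉=2 ⌈473/299⌉=2 ⌈493/299⌉=2 ⌈513/299⌉=2 ⌈533/299⌉=2 ⌈553/299⌉=2 ⌈573/299⌉=2 ⌈593/299⌉=2 ⌈613/299⌉=3 ⌈633/299⌉=3
  n=20…29: ⌈653/299⌉=3 ⌈673/299⌉=3 ⌈693/299⌉=3 ⌈713/299⌉=3 ⌈733/299⌉=3 ⌈753/299⌉=3 ⌈773/299⌉=3 ⌈793/299⌉=3 ⌈813/299⌉=3 ⌈833/299⌉=3
  n=30…39: ⌈853/299⌉=3 ⌈873/299⌉=3 ⌈893/299⌉=3 ⌈913/299⌉=4 ⌈933/299⌉=4 ⌈953/299⌉=4 ⌈973/299⌉=4 ⌈993/299⌉=4 ⌈1013/299⌉=4 ⌈1033/299⌉=4
  n=40…49: ⌈1053/299⌉=4 ⌈1073/299⌉=4 ⌈1093/299⌉=4 ⌈1113/299⌉=4 ⌈1133/299⌉=4 ⌈1153/299⌉=4 ⌈1173/299⌉=4 ⌈1193/299⌉=4 ⌈1213/299⌉=5 ⌈1233/299⌉=5
  n=50…53: ⌈1253/299⌉=5 ⌈1273/299⌉=5 ⌈1293/299⌉=5 ⌈1313/299⌉=5
s_n = t_(n+1) − t_n for n = 0 … 52 gives
prefix = 00100000000000000100000000000000100000000000000100000
slide a length-10 window over [0..9] … [43..52] (44 windows); first occurrence of each distinct factor:
  [  0..  9] 0010000000
  [  1.. 10] 0100000000
  [  2.. 11] 1000000000
  [  3.. 12] 0000000000
  [  8.. 17] 0000000001
  [  9.. 18] 0000000010
  [ 10.. 19] 0000000100
  [ 11.. 20] 0000001000
  [ 12.. 21] 0000010000
  [ 13.. 22] 0000100000
  [ 14.. 23] 0001000000
  (the other 33 windows repeat one of these)
distinct factors: {0000000000, 0000000001, 0000000010, 0000000100, 0000001000, 0000010000, 0000100000, 0001000000, 0010000000, 0100000000, 1000000000}
count = 11  (Sturmian bound for length 10 is 11)

11


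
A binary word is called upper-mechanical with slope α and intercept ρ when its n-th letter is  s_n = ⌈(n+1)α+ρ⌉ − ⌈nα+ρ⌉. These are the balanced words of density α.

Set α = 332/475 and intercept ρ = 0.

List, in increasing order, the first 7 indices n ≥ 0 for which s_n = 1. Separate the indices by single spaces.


0 1 2 4 5 7 8

n=0: ⌈332/475⌉−⌈0/475⌉ = 1−0 = 1  ← one
n=1: ⌈664/475⌉−⌈332/475⌉ = 2−1 = 1  ← one
n=2: ⌈996/475⌉−⌈664/475⌉ = 3−2 = 1  ← one
n=3: ⌈1328/475⌉−⌈996/475⌉ = 3−3 = 0
n=4: ⌈1660/475⌉−⌈1328/475⌉ = 4−3 = 1  ← one
n=5: ⌈1992/475⌉−⌈1660/475⌉ = 5−4 = 1  ← one
n=6: ⌈2324/475⌉−⌈1992/475⌉ = 5−5 = 0
n=7: ⌈2656/475⌉−⌈2324/475⌉ = 6−5 = 1  ← one
n=8: ⌈2988/475⌉−⌈2656/475⌉ = 7−6 = 1  ← one
positions of the first 7 ones: 0 1 2 4 5 7 8


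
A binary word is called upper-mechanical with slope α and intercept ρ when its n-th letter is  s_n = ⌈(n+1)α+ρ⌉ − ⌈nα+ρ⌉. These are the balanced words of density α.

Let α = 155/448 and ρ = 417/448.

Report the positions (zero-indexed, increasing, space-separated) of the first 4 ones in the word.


0 3 5 8

n=0: ⌈572/448⌉−⌈417/448⌉ = 2−1 = 1  ← one
n=1: ⌈727/448⌉−⌈572/448⌉ = 2−2 = 0
n=2: ⌈882/448⌉−⌈727/448⌉ = 2−2 = 0
n=3: ⌈1037/448⌉−⌈882/448⌉ = 3−2 = 1  ← one
n=4: ⌈1192/448⌉−⌈1037/448⌉ = 3−3 = 0
n=5: ⌈1347/448⌉−⌈1192/448⌉ = 4−3 = 1  ← one
n=6: ⌈1502/448⌉−⌈1347/448⌉ = 4−4 = 0
n=7: ⌈1657/448⌉−⌈1502/448⌉ = 4−4 = 0
n=8: ⌈1812/448⌉−⌈1657/448⌉ = 5−4 = 1  ← one
positions of the first 4 ones: 0 3 5 8


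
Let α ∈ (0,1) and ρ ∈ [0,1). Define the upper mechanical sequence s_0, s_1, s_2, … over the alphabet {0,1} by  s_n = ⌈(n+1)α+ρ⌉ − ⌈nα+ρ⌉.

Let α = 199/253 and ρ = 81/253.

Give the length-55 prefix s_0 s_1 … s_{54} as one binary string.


n=0: ⌈(1·199+81)/253⌉ − ⌈(0·199+81)/253⌉ = ⌈280/253⌉ − ⌈81/253⌉ = 2 − 1 = 1
n=1: ⌈(2·199+81)/253⌉ − ⌈(1·199+81)/253⌉ = ⌈479/253⌉ − ⌈280/253⌉ = 2 − 2 = 0
n=2: ⌈(3·199+81)/253⌉ − ⌈(2·199+81)/253⌉ = ⌈678/253⌉ − ⌈479/253⌉ = 3 − 2 = 1
n=3: ⌈(4·199+81)/253⌉ − ⌈(3·199+81)/253⌉ = ⌈877/253⌉ − ⌈678/253⌉ = 4 − 3 = 1
n=4: ⌈(5·199+81)/253⌉ − ⌈(4·199+81)/253⌉ = ⌈1076/253⌉ − ⌈877/253⌉ = 5 − 4 = 1
n=5: ⌈(6·199+81)/253⌉ − ⌈(5·199+81)/253⌉ = ⌈1275/253⌉ − ⌈1076/253⌉ = 6 − 5 = 1
n=6: ⌈(7·199+81)/253⌉ − ⌈(6·199+81)/253⌉ = ⌈1474/253⌉ − ⌈1275/253⌉ = 6 − 6 = 0
n=7: ⌈(8·199+81)/253⌉ − ⌈(7·199+81)/253⌉ = ⌈1673/253⌉ − ⌈1474/253⌉ = 7 − 6 = 1
n=8: ⌈(9·199+81)/253⌉ − ⌈(8·199+81)/253⌉ = ⌈1872/253⌉ − ⌈1673/253⌉ = 8 − 7 = 1
n=9: ⌈(10·199+81)/253⌉ − ⌈(9·199+81)/253⌉ = ⌈2071/253⌉ − ⌈1872/253⌉ = 9 − 8 = 1
n=10: ⌈(11·199+81)/253⌉ − ⌈(10·199+81)/253⌉ = ⌈2270/253⌉ − ⌈2071/253⌉ = 9 − 9 = 0
n=11: ⌈(12·199+81)/253⌉ − ⌈(11·199+81)/253⌉ = ⌈2469/253⌉ − ⌈2270/253⌉ = 10 − 9 = 1
n=12: ⌈(13·199+81)/253⌉ − ⌈(12·199+81)/253⌉ = ⌈2668/253⌉ − ⌈2469/253⌉ = 11 − 10 = 1
n=13: ⌈(14·199+81)/253⌉ − ⌈(13·199+81)/253⌉ = ⌈2867/253⌉ − ⌈2668/253⌉ = 12 − 11 = 1
n=14: ⌈(15·199+81)/253⌉ − ⌈(14·199+81)/253⌉ = ⌈3066/253⌉ − ⌈2867/253⌉ = 13 − 12 = 1
n=15: ⌈(16·199+81)/253⌉ − ⌈(15·199+81)/253⌉ = ⌈3265/253⌉ − ⌈3066/253⌉ = 13 − 13 = 0
n=16: ⌈(17·199+81)/253⌉ − ⌈(16·199+81)/253⌉ = ⌈3464/253⌉ − ⌈3265/253⌉ = 14 − 13 = 1
n=17: ⌈(18·199+81)/253⌉ − ⌈(17·199+81)/253⌉ = ⌈3663/253⌉ − ⌈3464/253⌉ = 15 − 14 = 1
n=18: ⌈(19·199+81)/253⌉ − ⌈(18·199+81)/253⌉ = ⌈3862/253⌉ − ⌈3663/253⌉ = 16 − 15 = 1
n=19: ⌈(20·199+81)/253⌉ − ⌈(19·199+81)/253⌉ = ⌈4061/253⌉ − ⌈3862/253⌉ = 17 − 16 = 1
n=20: ⌈(21·199+81)/253⌉ − ⌈(20·199+81)/253⌉ = ⌈4260/253⌉ − ⌈4061/253⌉ = 17 − 17 = 0
n=21: ⌈(22·199+81)/253⌉ − ⌈(21·199+81)/253⌉ = ⌈4459/253⌉ − ⌈4260/253⌉ = 18 − 17 = 1
n=22: ⌈(23·199+81)/253⌉ − ⌈(22·199+81)/253⌉ = ⌈4658/253⌉ − ⌈4459/253⌉ = 19 − 18 = 1
n=23: ⌈(24·199+81)/253⌉ − ⌈(23·199+81)/253⌉ = ⌈4857/253⌉ − ⌈4658/253⌉ = 20 − 19 = 1
n=24: ⌈(25·199+81)/253⌉ − ⌈(24·199+81)/253⌉ = ⌈5056/253⌉ − ⌈4857/253⌉ = 20 − 20 = 0
n=25: ⌈(26·199+81)/253⌉ − ⌈(25·199+81)/253⌉ = ⌈5255/253⌉ − ⌈5056/253⌉ = 21 − 20 = 1
n=26: ⌈(27·199+81)/253⌉ − ⌈(26·199+81)/253⌉ = ⌈5454/253⌉ − ⌈5255/253⌉ = 22 − 21 = 1
n=27: ⌈(28·199+81)/253⌉ − ⌈(27·199+81)/253⌉ = ⌈5653/253⌉ − ⌈5454/253⌉ = 23 − 22 = 1
n=28: ⌈(29·199+81)/253⌉ − ⌈(28·199+81)/253⌉ = ⌈5852/253⌉ − ⌈5653/253⌉ = 24 − 23 = 1
n=29: ⌈(30·199+81)/253⌉ − ⌈(29·199+81)/253⌉ = ⌈6051/253⌉ − ⌈5852/253⌉ = 24 − 24 = 0
n=30: ⌈(31·199+81)/253⌉ − ⌈(30·199+81)/253⌉ = ⌈6250/253⌉ − ⌈6051/253⌉ = 25 − 24 = 1
n=31: ⌈(32·199+81)/253⌉ − ⌈(31·199+81)/253⌉ = ⌈6449/253⌉ − ⌈6250/253⌉ = 26 − 25 = 1
n=32: ⌈(33·199+81)/253⌉ − ⌈(32·199+81)/253⌉ = ⌈6648/253⌉ − ⌈6449/253⌉ = 27 − 26 = 1
n=33: ⌈(34·199+81)/253⌉ − ⌈(33·199+81)/253⌉ = ⌈6847/253⌉ − ⌈6648/253⌉ = 28 − 27 = 1
n=34: ⌈(35·199+81)/253⌉ − ⌈(34·199+81)/253⌉ = ⌈7046/253⌉ − ⌈6847/253⌉ = 28 − 28 = 0
n=35: ⌈(36·199+81)/253⌉ − ⌈(35·199+81)/253⌉ = ⌈7245/253⌉ − ⌈7046/253⌉ = 29 − 28 = 1
n=36: ⌈(37·199+81)/253⌉ − ⌈(36·199+81)/253⌉ = ⌈7444/253⌉ − ⌈7245/253⌉ = 30 − 29 = 1
n=37: ⌈(38·199+81)/253⌉ − ⌈(37·199+81)/253⌉ = ⌈7643/253⌉ − ⌈7444/253⌉ = 31 − 30 = 1
n=38: ⌈(39·199+81)/253⌉ − ⌈(38·199+81)/253⌉ = ⌈7842/253⌉ − ⌈7643/253⌉ = 31 − 31 = 0
n=39: ⌈(40·199+81)/253⌉ − ⌈(39·199+81)/253⌉ = ⌈8041/253⌉ − ⌈7842/253⌉ = 32 − 31 = 1
n=40: ⌈(41·199+81)/253⌉ − ⌈(40·199+81)/253⌉ = ⌈8240/253⌉ − ⌈8041/253⌉ = 33 − 32 = 1
n=41: ⌈(42·199+81)/253⌉ − ⌈(41·199+81)/253⌉ = ⌈8439/253⌉ − ⌈8240/253⌉ = 34 − 33 = 1
n=42: ⌈(43·199+81)/253⌉ − ⌈(42·199+81)/253⌉ = ⌈8638/253⌉ − ⌈8439/253⌉ = 35 − 34 = 1
n=43: ⌈(44·199+81)/253⌉ − ⌈(43·199+81)/253⌉ = ⌈8837/253⌉ − ⌈8638/253⌉ = 35 − 35 = 0
n=44: ⌈(45·199+81)/253⌉ − ⌈(44·199+81)/253⌉ = ⌈9036/253⌉ − ⌈8837/253⌉ = 36 − 35 = 1
n=45: ⌈(46·199+81)/253⌉ − ⌈(45·199+81)/253⌉ = ⌈9235/253⌉ − ⌈9036/253⌉ = 37 − 36 = 1
n=46: ⌈(47·199+81)/253⌉ − ⌈(46·199+81)/253⌉ = ⌈9434/253⌉ − ⌈9235/253⌉ = 38 − 37 = 1
n=47: ⌈(48·199+81)/253⌉ − ⌈(47·199+81)/253⌉ = ⌈9633/253⌉ − ⌈9434/253⌉ = 39 − 38 = 1
n=48: ⌈(49·199+81)/253⌉ − ⌈(48·199+81)/253⌉ = ⌈9832/253⌉ − ⌈9633/253⌉ = 39 − 39 = 0
n=49: ⌈(50·199+81)/253⌉ − ⌈(49·199+81)/253⌉ = ⌈10031/253⌉ − ⌈9832/253⌉ = 40 − 39 = 1
n=50: ⌈(51·199+81)/253⌉ − ⌈(50·199+81)/253⌉ = ⌈10230/253⌉ − ⌈10031/253⌉ = 41 − 40 = 1
n=51: ⌈(52·199+81)/253⌉ − ⌈(51·199+81)/253⌉ = ⌈10429/253⌉ − ⌈10230/253⌉ = 42 − 41 = 1
n=52: ⌈(53·199+81)/253⌉ − ⌈(52·199+81)/253⌉ = ⌈10628/253⌉ − ⌈10429/253⌉ = 43 − 42 = 1
n=53: ⌈(54·199+81)/253⌉ − ⌈(53·199+81)/253⌉ = ⌈10827/253⌉ − ⌈10628/253⌉ = 43 − 43 = 0
n=54: ⌈(55·199+81)/253⌉ − ⌈(54·199+81)/253⌉ = ⌈11026/253⌉ − ⌈10827/253⌉ = 44 − 43 = 1

1011110111011110111101110111101111011101111011110111101


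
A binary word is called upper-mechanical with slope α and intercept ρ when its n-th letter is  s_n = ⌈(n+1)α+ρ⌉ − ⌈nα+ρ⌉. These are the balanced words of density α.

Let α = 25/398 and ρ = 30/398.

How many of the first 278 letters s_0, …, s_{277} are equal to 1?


17

#1s = Σ_{n=0}^{277} s_n = Σ_{n=0}^{277} (⌈(n+1)α+ρ⌉ − ⌈nα+ρ⌉)
the sum telescopes: every ⌈nα+ρ⌉ with 0 < n < 278 appears once with + and once with −, leaving ⌈278α+ρ⌉ − ⌈0·α+ρ⌉
278α + ρ = (278·25 + 30) / 398 = 6980/398
ρ = 30/398
⌈6980/398⌉ = 18,  ⌈30/398⌉ = 1
#1s = 18 − 1 = 17


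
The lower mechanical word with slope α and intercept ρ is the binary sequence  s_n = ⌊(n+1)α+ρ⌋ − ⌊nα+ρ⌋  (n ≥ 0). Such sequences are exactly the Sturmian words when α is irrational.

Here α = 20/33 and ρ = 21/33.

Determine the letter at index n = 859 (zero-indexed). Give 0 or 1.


(n+1)α + ρ = (860·20 + 21) / 33 = 17221/33
nα + ρ     = (859·20 + 21) / 33 = 17201/33
⌊17221/33⌋ = 521,  ⌊17201/33⌋ = 521
s_{859} = 521 − 521 = 0

0


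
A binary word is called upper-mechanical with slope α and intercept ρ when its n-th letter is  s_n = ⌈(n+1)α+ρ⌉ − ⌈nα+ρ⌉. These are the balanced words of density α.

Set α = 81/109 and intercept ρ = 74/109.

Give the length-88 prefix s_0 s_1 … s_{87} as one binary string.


1101110111011101110111011011101110111011101110111011101110111011011101110111011101110111

n=0: ⌈(1·81+74)/109⌉ − ⌈(0·81+74)/109⌉ = ⌈155/109⌉ − ⌈74/109⌉ = 2 − 1 = 1
n=1: ⌈(2·81+74)/109⌉ − ⌈(1·81+74)/109⌉ = ⌈236/109⌉ − ⌈155/109⌉ = 3 − 2 = 1
n=2: ⌈(3·81+74)/109⌉ − ⌈(2·81+74)/109⌉ = ⌈317/109⌉ − ⌈236/109⌉ = 3 − 3 = 0
n=3: ⌈(4·81+74)/109⌉ − ⌈(3·81+74)/109⌉ = ⌈398/109⌉ − ⌈317/109⌉ = 4 − 3 = 1
n=4: ⌈(5·81+74)/109⌉ − ⌈(4·81+74)/109⌉ = ⌈479/109⌉ − ⌈398/109⌉ = 5 − 4 = 1
n=5: ⌈(6·81+74)/109⌉ − ⌈(5·81+74)/109⌉ = ⌈560/109⌉ − ⌈479/109⌉ = 6 − 5 = 1
n=6: ⌈(7·81+74)/109⌉ − ⌈(6·81+74)/109⌉ = ⌈641/109⌉ − ⌈560/109⌉ = 6 − 6 = 0
n=7: ⌈(8·81+74)/109⌉ − ⌈(7·81+74)/109⌉ = ⌈722/109⌉ − ⌈641/109⌉ = 7 − 6 = 1
n=8: ⌈(9·81+74)/109⌉ − ⌈(8·81+74)/109⌉ = ⌈803/109⌉ − ⌈722/109⌉ = 8 − 7 = 1
n=9: ⌈(10·81+74)/109⌉ − ⌈(9·81+74)/109⌉ = ⌈884/109⌉ − ⌈803/109⌉ = 9 − 8 = 1
n=10: ⌈(11·81+74)/109⌉ − ⌈(10·81+74)/109⌉ = ⌈965/109⌉ − ⌈884/109⌉ = 9 − 9 = 0
n=11: ⌈(12·81+74)/109⌉ − ⌈(11·81+74)/109⌉ = ⌈1046/109⌉ − ⌈965/109⌉ = 10 − 9 = 1
n=12: ⌈(13·81+74)/109⌉ − ⌈(12·81+74)/109⌉ = ⌈1127/109⌉ − ⌈1046/109⌉ = 11 − 10 = 1
n=13: ⌈(14·81+74)/109⌉ − ⌈(13·81+74)/109⌉ = ⌈1208/109⌉ − ⌈1127/109⌉ = 12 − 11 = 1
n=14: ⌈(15·81+74)/109⌉ − ⌈(14·81+74)/109⌉ = ⌈1289/109⌉ − ⌈1208/109⌉ = 12 − 12 = 0
n=15: ⌈(16·81+74)/109⌉ − ⌈(15·81+74)/109⌉ = ⌈1370/109⌉ − ⌈1289/109⌉ = 13 − 12 = 1
n=16: ⌈(17·81+74)/109⌉ − ⌈(16·81+74)/109⌉ = ⌈1451/109⌉ − ⌈1370/109⌉ = 14 − 13 = 1
n=17: ⌈(18·81+74)/109⌉ − ⌈(17·81+74)/109⌉ = ⌈1532/109⌉ − ⌈1451/109⌉ = 15 − 14 = 1
n=18: ⌈(19·81+74)/109⌉ − ⌈(18·81+74)/109⌉ = ⌈1613/109⌉ − ⌈1532/109⌉ = 15 − 15 = 0
n=19: ⌈(20·81+74)/109⌉ − ⌈(19·81+74)/109⌉ = ⌈1694/109⌉ − ⌈1613/109⌉ = 16 − 15 = 1
n=20: ⌈(21·81+74)/109⌉ − ⌈(20·81+74)/109⌉ = ⌈1775/109⌉ − ⌈1694/109⌉ = 17 − 16 = 1
n=21: ⌈(22·81+74)/109⌉ − ⌈(21·81+74)/109⌉ = ⌈1856/109⌉ − ⌈1775/109⌉ = 18 − 17 = 1
n=22: ⌈(23·81+74)/109⌉ − ⌈(22·81+74)/109⌉ = ⌈1937/109⌉ − ⌈1856/109⌉ = 18 − 18 = 0
n=23: ⌈(24·81+74)/109⌉ − ⌈(23·81+74)/109⌉ = ⌈2018/109⌉ − ⌈1937/109⌉ = 19 − 18 = 1
n=24: ⌈(25·81+74)/109⌉ − ⌈(24·81+74)/109⌉ = ⌈2099/109⌉ − ⌈2018/109⌉ = 20 − 19 = 1
n=25: ⌈(26·81+74)/109⌉ − ⌈(25·81+74)/109⌉ = ⌈2180/109⌉ − ⌈2099/109⌉ = 20 − 20 = 0
n=26: ⌈(27·81+74)/109⌉ − ⌈(26·81+74)/109⌉ = ⌈2261/109⌉ − ⌈2180/109⌉ = 21 − 20 = 1
n=27: ⌈(28·81+74)/109⌉ − ⌈(27·81+74)/109⌉ = ⌈2342/109⌉ − ⌈2261/109⌉ = 22 − 21 = 1
n=28: ⌈(29·81+74)/109⌉ − ⌈(28·81+74)/109⌉ = ⌈2423/109⌉ − ⌈2342/109⌉ = 23 − 22 = 1
n=29: ⌈(30·81+74)/109⌉ − ⌈(29·81+74)/109⌉ = ⌈2504/109⌉ − ⌈2423/109⌉ = 23 − 23 = 0
n=30: ⌈(31·81+74)/109⌉ − ⌈(30·81+74)/109⌉ = ⌈2585/109⌉ − ⌈2504/109⌉ = 24 − 23 = 1
n=31: ⌈(32·81+74)/109⌉ − ⌈(31·81+74)/109⌉ = ⌈2666/109⌉ − ⌈2585/109⌉ = 25 − 24 = 1
n=32: ⌈(33·81+74)/109⌉ − ⌈(32·81+74)/109⌉ = ⌈2747/109⌉ − ⌈2666/109⌉ = 26 − 25 = 1
n=33: ⌈(34·81+74)/109⌉ − ⌈(33·81+74)/109⌉ = ⌈2828/109⌉ − ⌈2747/109⌉ = 26 − 26 = 0
n=34: ⌈(35·81+74)/109⌉ − ⌈(34·81+74)/109⌉ = ⌈2909/109⌉ − ⌈2828/109⌉ = 27 − 26 = 1
n=35: ⌈(36·81+74)/109⌉ − ⌈(35·81+74)/109⌉ = ⌈2990/109⌉ − ⌈2909/109⌉ = 28 − 27 = 1
n=36: ⌈(37·81+74)/109⌉ − ⌈(36·81+74)/109⌉ = ⌈3071/109⌉ − ⌈2990/109⌉ = 29 − 28 = 1
n=37: ⌈(38·81+74)/109⌉ − ⌈(37·81+74)/109⌉ = ⌈3152/109⌉ − ⌈3071/109⌉ = 29 − 29 = 0
n=38: ⌈(39·81+74)/109⌉ − ⌈(38·81+74)/109⌉ = ⌈3233/109⌉ − ⌈3152/109⌉ = 30 − 29 = 1
n=39: ⌈(40·81+74)/109⌉ − ⌈(39·81+74)/109⌉ = ⌈3314/109⌉ − ⌈3233/109⌉ = 31 − 30 = 1
n=40: ⌈(41·81+74)/109⌉ − ⌈(40·81+74)/109⌉ = ⌈3395/109⌉ − ⌈3314/109⌉ = 32 − 31 = 1
n=41: ⌈(42·81+74)/109⌉ − ⌈(41·81+74)/109⌉ = ⌈3476/109⌉ − ⌈3395/109⌉ = 32 − 32 = 0
n=42: ⌈(43·81+74)/109⌉ − ⌈(42·81+74)/109⌉ = ⌈3557/109⌉ − ⌈3476/109⌉ = 33 − 32 = 1
n=43: ⌈(44·81+74)/109⌉ − ⌈(43·81+74)/109⌉ = ⌈3638/109⌉ − ⌈3557/109⌉ = 34 − 33 = 1
n=44: ⌈(45·81+74)/109⌉ − ⌈(44·81+74)/109⌉ = ⌈3719/109⌉ − ⌈3638/109⌉ = 35 − 34 = 1
n=45: ⌈(46·81+74)/109⌉ − ⌈(45·81+74)/109⌉ = ⌈3800/109⌉ − ⌈3719/109⌉ = 35 − 35 = 0
n=46: ⌈(47·81+74)/109⌉ − ⌈(46·81+74)/109⌉ = ⌈3881/109⌉ − ⌈3800/109⌉ = 36 − 35 = 1
n=47: ⌈(48·81+74)/109⌉ − ⌈(47·81+74)/109⌉ = ⌈3962/109⌉ − ⌈3881/109⌉ = 37 − 36 = 1
n=48: ⌈(49·81+74)/109⌉ − ⌈(48·81+74)/109⌉ = ⌈4043/109⌉ − ⌈3962/109⌉ = 38 − 37 = 1
n=49: ⌈(50·81+74)/109⌉ − ⌈(49·81+74)/109⌉ = ⌈4124/109⌉ − ⌈4043/109⌉ = 38 − 38 = 0
n=50: ⌈(51·81+74)/109⌉ − ⌈(50·81+74)/109⌉ = ⌈4205/109⌉ − ⌈4124/109⌉ = 39 − 38 = 1
n=51: ⌈(52·81+74)/109⌉ − ⌈(51·81+74)/109⌉ = ⌈4286/109⌉ − ⌈4205/109⌉ = 40 − 39 = 1
n=52: ⌈(53·81+74)/109⌉ − ⌈(52·81+74)/109⌉ = ⌈4367/109⌉ − ⌈4286/109⌉ = 41 − 40 = 1
n=53: ⌈(54·81+74)/109⌉ − ⌈(53·81+74)/109⌉ = ⌈4448/109⌉ − ⌈4367/109⌉ = 41 − 41 = 0
n=54: ⌈(55·81+74)/109⌉ − ⌈(54·81+74)/109⌉ = ⌈4529/109⌉ − ⌈4448/109⌉ = 42 − 41 = 1
n=55: ⌈(56·81+74)/109⌉ − ⌈(55·81+74)/109⌉ = ⌈4610/109⌉ − ⌈4529/109⌉ = 43 − 42 = 1
n=56: ⌈(57·81+74)/109⌉ − ⌈(56·81+74)/109⌉ = ⌈4691/109⌉ − ⌈4610/109⌉ = 44 − 43 = 1
n=57: ⌈(58·81+74)/109⌉ − ⌈(57·81+74)/109⌉ = ⌈4772/109⌉ − ⌈4691/109⌉ = 44 − 44 = 0
n=58: ⌈(59·81+74)/109⌉ − ⌈(58·81+74)/109⌉ = ⌈4853/109⌉ − ⌈4772/109⌉ = 45 − 44 = 1
n=59: ⌈(60·81+74)/109⌉ − ⌈(59·81+74)/109⌉ = ⌈4934/109⌉ − ⌈4853/109⌉ = 46 − 45 = 1
n=60: ⌈(61·81+74)/109⌉ − ⌈(60·81+74)/109⌉ = ⌈5015/109⌉ − ⌈4934/109⌉ = 47 − 46 = 1
n=61: ⌈(62·81+74)/109⌉ − ⌈(61·81+74)/109⌉ = ⌈5096/109⌉ − ⌈5015/109⌉ = 47 − 47 = 0
n=62: ⌈(63·81+74)/109⌉ − ⌈(62·81+74)/109⌉ = ⌈5177/109⌉ − ⌈5096/109⌉ = 48 − 47 = 1
n=63: ⌈(64·81+74)/109⌉ − ⌈(63·81+74)/109⌉ = ⌈5258/109⌉ − ⌈5177/109⌉ = 49 − 48 = 1
n=64: ⌈(65·81+74)/109⌉ − ⌈(64·81+74)/109⌉ = ⌈5339/109⌉ − ⌈5258/109⌉ = 49 − 49 = 0
n=65: ⌈(66·81+74)/109⌉ − ⌈(65·81+74)/109⌉ = ⌈5420/109⌉ − ⌈5339/109⌉ = 50 − 49 = 1
n=66: ⌈(67·81+74)/109⌉ − ⌈(66·81+74)/109⌉ = ⌈5501/109⌉ − ⌈5420/109⌉ = 51 − 50 = 1
n=67: ⌈(68·81+74)/109⌉ − ⌈(67·81+74)/109⌉ = ⌈5582/109⌉ − ⌈5501/109⌉ = 52 − 51 = 1
n=68: ⌈(69·81+74)/109⌉ − ⌈(68·81+74)/109⌉ = ⌈5663/109⌉ − ⌈5582/109⌉ = 52 − 52 = 0
n=69: ⌈(70·81+74)/109⌉ − ⌈(69·81+74)/109⌉ = ⌈5744/109⌉ − ⌈5663/109⌉ = 53 − 52 = 1
n=70: ⌈(71·81+74)/109⌉ − ⌈(70·81+74)/109⌉ = ⌈5825/109⌉ − ⌈5744/109⌉ = 54 − 53 = 1
n=71: ⌈(72·81+74)/109⌉ − ⌈(71·81+74)/109⌉ = ⌈5906/109⌉ − ⌈5825/109⌉ = 55 − 54 = 1
n=72: ⌈(73·81+74)/109⌉ − ⌈(72·81+74)/109⌉ = ⌈5987/109⌉ − ⌈5906/109⌉ = 55 − 55 = 0
n=73: ⌈(74·81+74)/109⌉ − ⌈(73·81+74)/109⌉ = ⌈6068/109⌉ − ⌈5987/109⌉ = 56 − 55 = 1
n=74: ⌈(75·81+74)/109⌉ − ⌈(74·81+74)/109⌉ = ⌈6149/109⌉ − ⌈6068/109⌉ = 57 − 56 = 1
n=75: ⌈(76·81+74)/109⌉ − ⌈(75·81+74)/109⌉ = ⌈6230/109⌉ − ⌈6149/109⌉ = 58 − 57 = 1
n=76: ⌈(77·81+74)/109⌉ − ⌈(76·81+74)/109⌉ = ⌈6311/109⌉ − ⌈6230/109⌉ = 58 − 58 = 0
n=77: ⌈(78·81+74)/109⌉ − ⌈(77·81+74)/109⌉ = ⌈6392/109⌉ − ⌈6311/109⌉ = 59 − 58 = 1
n=78: ⌈(79·81+74)/109⌉ − ⌈(78·81+74)/109⌉ = ⌈6473/109⌉ − ⌈6392/109⌉ = 60 − 59 = 1
n=79: ⌈(80·81+74)/109⌉ − ⌈(79·81+74)/109⌉ = ⌈6554/109⌉ − ⌈6473/109⌉ = 61 − 60 = 1
n=80: ⌈(81·81+74)/109⌉ − ⌈(80·81+74)/109⌉ = ⌈6635/109⌉ − ⌈6554/109⌉ = 61 − 61 = 0
n=81: ⌈(82·81+74)/109⌉ − ⌈(81·81+74)/109⌉ = ⌈6716/109⌉ − ⌈6635/109⌉ = 62 − 61 = 1
n=82: ⌈(83·81+74)/109⌉ − ⌈(82·81+74)/109⌉ = ⌈6797/109⌉ − ⌈6716/109⌉ = 63 − 62 = 1
n=83: ⌈(84·81+74)/109⌉ − ⌈(83·81+74)/109⌉ = ⌈6878/109⌉ − ⌈6797/109⌉ = 64 − 63 = 1
n=84: ⌈(85·81+74)/109⌉ − ⌈(84·81+74)/109⌉ = ⌈6959/109⌉ − ⌈6878/109⌉ = 64 − 64 = 0
n=85: ⌈(86·81+74)/109⌉ − ⌈(85·81+74)/109⌉ = ⌈7040/109⌉ − ⌈6959/109⌉ = 65 − 64 = 1
n=86: ⌈(87·81+74)/109⌉ − ⌈(86·81+74)/109⌉ = ⌈7121/109⌉ − ⌈7040/109⌉ = 66 − 65 = 1
n=87: ⌈(88·81+74)/109⌉ − ⌈(87·81+74)/109⌉ = ⌈7202/109⌉ − ⌈7121/109⌉ = 67 − 66 = 1
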